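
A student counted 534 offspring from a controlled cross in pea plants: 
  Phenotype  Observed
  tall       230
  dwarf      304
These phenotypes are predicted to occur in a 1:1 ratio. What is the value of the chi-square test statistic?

10.255

Under the 1:1 hypothesis (Σ ratio = 2, N = 534):
  tall: 534 × 1/2 = 267
  dwarf: 534 × 1/2 = 267
χ² = Σ (O − E)² / E
  tall: (230 − 267)² / 267 = 5.1273
  dwarf: (304 − 267)² / 267 = 5.1273
χ² = 5.1273 + 5.1273 = 10.2546 ≈ 10.255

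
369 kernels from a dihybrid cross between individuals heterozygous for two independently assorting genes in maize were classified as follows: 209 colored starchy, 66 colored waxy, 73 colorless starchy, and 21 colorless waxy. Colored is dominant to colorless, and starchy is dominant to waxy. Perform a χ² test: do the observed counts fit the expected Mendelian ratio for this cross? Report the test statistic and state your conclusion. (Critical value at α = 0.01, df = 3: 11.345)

A dihybrid F₂ with independent assortment and complete dominance at both loci gives a 9:3:3:1 phenotypic ratio.
Under the 9:3:3:1 hypothesis (Σ ratio = 16, N = 369):
  colored starchy: 369 × 9/16 = 207.5625
  colored waxy: 369 × 3/16 = 69.1875
  colorless starchy: 369 × 3/16 = 69.1875
  colorless waxy: 369 × 1/16 = 23.0625
χ² = Σ (O − E)² / E
  colored starchy: (209 − 207.5625)² / 207.5625 = 0.0100
  colored waxy: (66 − 69.1875)² / 69.1875 = 0.1468
  colorless starchy: (73 − 69.1875)² / 69.1875 = 0.2101
  colorless waxy: (21 − 23.0625)² / 23.0625 = 0.1845
χ² = 0.0100 + 0.1468 + 0.2101 + 0.1845 = 0.5514 ≈ 0.551
Degrees of freedom = 4 − 1 = 3; critical value at α = 0.01 is 11.345.
Since 0.551 < 11.345, we fail to reject the null hypothesis — the data are consistent with the 9:3:3:1 ratio.

0.551; consistent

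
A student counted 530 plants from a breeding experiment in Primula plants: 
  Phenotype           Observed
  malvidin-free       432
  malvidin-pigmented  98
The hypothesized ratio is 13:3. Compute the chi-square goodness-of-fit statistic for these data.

0.023

Under the 13:3 hypothesis (Σ ratio = 16, N = 530):
  malvidin-free: 530 × 13/16 = 430.625
  malvidin-pigmented: 530 × 3/16 = 99.375
χ² = Σ (O − E)² / E
  malvidin-free: (432 − 430.625)² / 430.625 = 0.0044
  malvidin-pigmented: (98 − 99.375)² / 99.375 = 0.0190
χ² = 0.0044 + 0.0190 = 0.0234 ≈ 0.023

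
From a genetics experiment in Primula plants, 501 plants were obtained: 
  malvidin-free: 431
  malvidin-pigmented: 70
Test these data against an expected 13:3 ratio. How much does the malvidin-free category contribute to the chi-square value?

Total ratio parts = 16. Expected numbers out of 501:
  malvidin-free: 501 × 13/16 = 407.0625
  malvidin-pigmented: 501 × 3/16 = 93.9375
Contribution of malvidin-free: (431 − 407.0625)² / 407.0625 = 1.4077

1.408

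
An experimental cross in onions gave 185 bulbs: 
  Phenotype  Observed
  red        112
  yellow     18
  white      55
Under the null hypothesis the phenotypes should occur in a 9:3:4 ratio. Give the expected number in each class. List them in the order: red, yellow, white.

Under the 9:3:4 hypothesis (Σ ratio = 16, N = 185):
  red: 185 × 9/16 = 104.0625
  yellow: 185 × 3/16 = 34.6875
  white: 185 × 4/16 = 46.25

104.0625, 34.6875, 46.25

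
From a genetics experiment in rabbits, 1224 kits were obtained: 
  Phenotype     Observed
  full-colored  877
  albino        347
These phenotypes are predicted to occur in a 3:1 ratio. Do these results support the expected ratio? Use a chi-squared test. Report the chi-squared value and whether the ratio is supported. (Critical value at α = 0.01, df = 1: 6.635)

Expected counts for N = 1224 under a 3:1 ratio (total parts = 4):
  full-colored: 1224 × 3/4 = 918
  albino: 1224 × 1/4 = 306
χ² = Σ (O − E)² / E
  full-colored: (877 − 918)² / 918 = 1.8312
  albino: (347 − 306)² / 306 = 5.4935
χ² = 1.8312 + 5.4935 = 7.3247 ≈ 7.325
Degrees of freedom = 2 − 1 = 1; critical value at α = 0.01 is 6.635.
Since 7.325 > 6.635, we reject the null hypothesis — the data do not fit the 3:1 ratio.

7.325; not consistent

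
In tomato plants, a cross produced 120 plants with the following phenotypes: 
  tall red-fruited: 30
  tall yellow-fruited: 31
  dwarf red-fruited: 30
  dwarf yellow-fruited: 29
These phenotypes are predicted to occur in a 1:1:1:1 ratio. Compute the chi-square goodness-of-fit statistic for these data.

Total ratio parts = 4. Expected numbers out of 120:
  tall red-fruited: 120 × 1/4 = 30
  tall yellow-fruited: 120 × 1/4 = 30
  dwarf red-fruited: 120 × 1/4 = 30
  dwarf yellow-fruited: 120 × 1/4 = 30
χ² = Σ (O − E)² / E
  tall red-fruited: (30 − 30)² / 30 = 0.0000
  tall yellow-fruited: (31 − 30)² / 30 = 0.0333
  dwarf red-fruited: (30 − 30)² / 30 = 0.0000
  dwarf yellow-fruited: (29 − 30)² / 30 = 0.0333
χ² = 0.0000 + 0.0333 + 0.0000 + 0.0333 = 0.0666 ≈ 0.067

0.067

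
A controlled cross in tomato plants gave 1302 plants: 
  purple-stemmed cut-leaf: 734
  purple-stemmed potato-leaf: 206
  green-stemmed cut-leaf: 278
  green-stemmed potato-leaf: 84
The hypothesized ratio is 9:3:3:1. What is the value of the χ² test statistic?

10.743

The 9:3:3:1 ratio has 16 parts, so with N = 1302 the expected counts are:
  purple-stemmed cut-leaf: 1302 × 9/16 = 732.375
  purple-stemmed potato-leaf: 1302 × 3/16 = 244.125
  green-stemmed cut-leaf: 1302 × 3/16 = 244.125
  green-stemmed potato-leaf: 1302 × 1/16 = 81.375
χ² = Σ (O − E)² / E
  purple-stemmed cut-leaf: (734 − 732.375)² / 732.375 = 0.0036
  purple-stemmed potato-leaf: (206 − 244.125)² / 244.125 = 5.9540
  green-stemmed cut-leaf: (278 − 244.125)² / 244.125 = 4.7005
  green-stemmed potato-leaf: (84 − 81.375)² / 81.375 = 0.0847
χ² = 0.0036 + 5.9540 + 4.7005 + 0.0847 = 10.7428 ≈ 10.743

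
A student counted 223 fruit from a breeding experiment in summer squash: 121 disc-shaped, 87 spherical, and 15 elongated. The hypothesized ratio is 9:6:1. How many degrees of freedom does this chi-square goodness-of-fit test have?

2

A goodness-of-fit test with 3 phenotype classes has df = 3 − 1 = 2.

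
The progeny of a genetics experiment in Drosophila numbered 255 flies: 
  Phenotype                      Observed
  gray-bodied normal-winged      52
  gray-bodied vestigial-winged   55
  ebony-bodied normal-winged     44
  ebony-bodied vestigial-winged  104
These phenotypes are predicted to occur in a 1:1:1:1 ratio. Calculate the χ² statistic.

34.898

Expected counts for N = 255 under a 1:1:1:1 ratio (total parts = 4):
  gray-bodied normal-winged: 255 × 1/4 = 63.75
  gray-bodied vestigial-winged: 255 × 1/4 = 63.75
  ebony-bodied normal-winged: 255 × 1/4 = 63.75
  ebony-bodied vestigial-winged: 255 × 1/4 = 63.75
χ² = Σ (O − E)² / E
  gray-bodied normal-winged: (52 − 63.75)² / 63.75 = 2.1657
  gray-bodied vestigial-winged: (55 − 63.75)² / 63.75 = 1.2010
  ebony-bodied normal-winged: (44 − 63.75)² / 63.75 = 6.1186
  ebony-bodied vestigial-winged: (104 − 63.75)² / 63.75 = 25.4127
χ² = 2.1657 + 1.2010 + 6.1186 + 25.4127 = 34.898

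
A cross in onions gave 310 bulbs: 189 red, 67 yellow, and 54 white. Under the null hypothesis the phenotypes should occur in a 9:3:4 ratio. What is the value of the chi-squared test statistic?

9.708

Total ratio parts = 16. Expected numbers out of 310:
  red: 310 × 9/16 = 174.375
  yellow: 310 × 3/16 = 58.125
  white: 310 × 4/16 = 77.5
χ² = Σ (O − E)² / E
  red: (189 − 174.375)² / 174.375 = 1.2266
  yellow: (67 − 58.125)² / 58.125 = 1.3551
  white: (54 − 77.5)² / 77.5 = 7.1258
χ² = 1.2266 + 1.3551 + 7.1258 = 9.7075 ≈ 9.708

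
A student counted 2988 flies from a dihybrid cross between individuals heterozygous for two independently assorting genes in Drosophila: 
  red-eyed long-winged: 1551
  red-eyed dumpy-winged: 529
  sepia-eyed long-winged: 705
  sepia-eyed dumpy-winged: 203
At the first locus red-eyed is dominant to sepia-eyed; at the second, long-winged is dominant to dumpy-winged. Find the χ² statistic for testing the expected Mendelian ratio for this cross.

50.572

A dihybrid F₂ with independent assortment and complete dominance at both loci gives a 9:3:3:1 phenotypic ratio.
The 9:3:3:1 ratio has 16 parts, so with N = 2988 the expected counts are:
  red-eyed long-winged: 2988 × 9/16 = 1680.75
  red-eyed dumpy-winged: 2988 × 3/16 = 560.25
  sepia-eyed long-winged: 2988 × 3/16 = 560.25
  sepia-eyed dumpy-winged: 2988 × 1/16 = 186.75
χ² = Σ (O − E)² / E
  red-eyed long-winged: (1551 − 1680.75)² / 1680.75 = 10.0164
  red-eyed dumpy-winged: (529 − 560.25)² / 560.25 = 1.7431
  sepia-eyed long-winged: (705 − 560.25)² / 560.25 = 37.3986
  sepia-eyed dumpy-winged: (203 − 186.75)² / 186.75 = 1.4140
χ² = 10.0164 + 1.7431 + 37.3986 + 1.4140 = 50.5721 ≈ 50.572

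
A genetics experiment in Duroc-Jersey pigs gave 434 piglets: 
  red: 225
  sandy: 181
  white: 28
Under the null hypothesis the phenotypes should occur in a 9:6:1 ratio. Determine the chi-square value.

3.573

Total ratio parts = 16. Expected numbers out of 434:
  red: 434 × 9/16 = 244.125
  sandy: 434 × 6/16 = 162.75
  white: 434 × 1/16 = 27.125
χ² = Σ (O − E)² / E
  red: (225 − 244.125)² / 244.125 = 1.4983
  sandy: (181 − 162.75)² / 162.75 = 2.0465
  white: (28 − 27.125)² / 27.125 = 0.0282
χ² = 1.4983 + 2.0465 + 0.0282 = 3.573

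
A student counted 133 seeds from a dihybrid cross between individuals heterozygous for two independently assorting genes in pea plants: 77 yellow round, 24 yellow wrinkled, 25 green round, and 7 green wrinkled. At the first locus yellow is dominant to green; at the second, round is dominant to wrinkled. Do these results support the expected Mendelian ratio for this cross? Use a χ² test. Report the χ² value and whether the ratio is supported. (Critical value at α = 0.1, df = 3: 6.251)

0.307; consistent

A dihybrid F₂ with independent assortment and complete dominance at both loci gives a 9:3:3:1 phenotypic ratio.
Expected counts for N = 133 under a 9:3:3:1 ratio (total parts = 16):
  yellow round: 133 × 9/16 = 74.8125
  yellow wrinkled: 133 × 3/16 = 24.9375
  green round: 133 × 3/16 = 24.9375
  green wrinkled: 133 × 1/16 = 8.3125
χ² = Σ (O − E)² / E
  yellow round: (77 − 74.8125)² / 74.8125 = 0.0640
  yellow wrinkled: (24 − 24.9375)² / 24.9375 = 0.0352
  green round: (25 − 24.9375)² / 24.9375 = 0.0002
  green wrinkled: (7 − 8.3125)² / 8.3125 = 0.2072
χ² = 0.0640 + 0.0352 + 0.0002 + 0.2072 = 0.3066 ≈ 0.307
Degrees of freedom = 4 − 1 = 3; critical value at α = 0.1 is 6.251.
Since 0.307 < 6.251, we fail to reject the null hypothesis — the data are consistent with the 9:3:3:1 ratio.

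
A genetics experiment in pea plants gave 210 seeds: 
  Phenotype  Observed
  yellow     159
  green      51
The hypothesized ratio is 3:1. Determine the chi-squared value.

0.057

Expected counts for N = 210 under a 3:1 ratio (total parts = 4):
  yellow: 210 × 3/4 = 157.5
  green: 210 × 1/4 = 52.5
χ² = Σ (O − E)² / E
  yellow: (159 − 157.5)² / 157.5 = 0.0143
  green: (51 − 52.5)² / 52.5 = 0.0429
χ² = 0.0143 + 0.0429 = 0.0572 ≈ 0.057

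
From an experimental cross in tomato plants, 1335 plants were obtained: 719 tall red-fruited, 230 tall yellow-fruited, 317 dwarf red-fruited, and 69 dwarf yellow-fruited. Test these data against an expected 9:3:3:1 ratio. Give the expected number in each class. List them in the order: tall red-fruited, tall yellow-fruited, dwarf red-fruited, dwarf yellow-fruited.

Total ratio parts = 16. Expected numbers out of 1335:
  tall red-fruited: 1335 × 9/16 = 750.9375
  tall yellow-fruited: 1335 × 3/16 = 250.3125
  dwarf red-fruited: 1335 × 3/16 = 250.3125
  dwarf yellow-fruited: 1335 × 1/16 = 83.4375

750.9375, 250.3125, 250.3125, 83.4375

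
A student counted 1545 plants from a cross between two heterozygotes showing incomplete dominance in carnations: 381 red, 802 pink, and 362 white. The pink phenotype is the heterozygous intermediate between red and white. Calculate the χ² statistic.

2.720

With incomplete dominance, a heterozygote × heterozygote cross gives a 1:2:1 phenotypic ratio.
Total ratio parts = 4. Expected numbers out of 1545:
  red: 1545 × 1/4 = 386.25
  pink: 1545 × 2/4 = 772.5
  white: 1545 × 1/4 = 386.25
χ² = Σ (O − E)² / E
  red: (381 − 386.25)² / 386.25 = 0.0714
  pink: (802 − 772.5)² / 772.5 = 1.1265
  white: (362 − 386.25)² / 386.25 = 1.5225
χ² = 0.0714 + 1.1265 + 1.5225 = 2.7204 ≈ 2.720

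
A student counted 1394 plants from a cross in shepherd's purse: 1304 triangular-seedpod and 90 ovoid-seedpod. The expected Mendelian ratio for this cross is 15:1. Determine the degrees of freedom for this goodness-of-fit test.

1

A goodness-of-fit test with 2 phenotype classes has df = 2 − 1 = 1.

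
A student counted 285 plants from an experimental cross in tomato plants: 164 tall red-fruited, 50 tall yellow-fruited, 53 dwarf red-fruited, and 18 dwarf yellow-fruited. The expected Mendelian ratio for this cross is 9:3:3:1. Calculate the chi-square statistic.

Expected counts for N = 285 under a 9:3:3:1 ratio (total parts = 16):
  tall red-fruited: 285 × 9/16 = 160.3125
  tall yellow-fruited: 285 × 3/16 = 53.4375
  dwarf red-fruited: 285 × 3/16 = 53.4375
  dwarf yellow-fruited: 285 × 1/16 = 17.8125
χ² = Σ (O − E)² / E
  tall red-fruited: (164 − 160.3125)² / 160.3125 = 0.0848
  tall yellow-fruited: (50 − 53.4375)² / 53.4375 = 0.2211
  dwarf red-fruited: (53 − 53.4375)² / 53.4375 = 0.0036
  dwarf yellow-fruited: (18 − 17.8125)² / 17.8125 = 0.0020
χ² = 0.0848 + 0.2211 + 0.0036 + 0.0020 = 0.3115 ≈ 0.312

0.312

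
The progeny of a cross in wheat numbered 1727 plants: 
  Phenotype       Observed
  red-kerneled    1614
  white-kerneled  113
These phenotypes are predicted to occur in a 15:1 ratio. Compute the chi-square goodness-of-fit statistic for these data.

0.253

Under the 15:1 hypothesis (Σ ratio = 16, N = 1727):
  red-kerneled: 1727 × 15/16 = 1619.0625
  white-kerneled: 1727 × 1/16 = 107.9375
χ² = Σ (O − E)² / E
  red-kerneled: (1614 − 1619.0625)² / 1619.0625 = 0.0158
  white-kerneled: (113 − 107.9375)² / 107.9375 = 0.2374
χ² = 0.0158 + 0.2374 = 0.2532 ≈ 0.253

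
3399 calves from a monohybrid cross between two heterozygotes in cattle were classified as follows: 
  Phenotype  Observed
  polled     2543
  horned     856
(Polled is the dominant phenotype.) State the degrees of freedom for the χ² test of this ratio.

1

For a monohybrid cross between heterozygotes with complete dominance, the expected phenotypic ratio is 3:1.
A goodness-of-fit test with 2 phenotype classes has df = 2 − 1 = 1.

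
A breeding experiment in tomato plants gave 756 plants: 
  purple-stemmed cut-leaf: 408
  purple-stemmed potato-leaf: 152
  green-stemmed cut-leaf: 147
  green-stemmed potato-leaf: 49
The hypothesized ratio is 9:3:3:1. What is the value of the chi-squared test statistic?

Under the 9:3:3:1 hypothesis (Σ ratio = 16, N = 756):
  purple-stemmed cut-leaf: 756 × 9/16 = 425.25
  purple-stemmed potato-leaf: 756 × 3/16 = 141.75
  green-stemmed cut-leaf: 756 × 3/16 = 141.75
  green-stemmed potato-leaf: 756 × 1/16 = 47.25
χ² = Σ (O − E)² / E
  purple-stemmed cut-leaf: (408 − 425.25)² / 425.25 = 0.6997
  purple-stemmed potato-leaf: (152 − 141.75)² / 141.75 = 0.7412
  green-stemmed cut-leaf: (147 − 141.75)² / 141.75 = 0.1944
  green-stemmed potato-leaf: (49 − 47.25)² / 47.25 = 0.0648
χ² = 0.6997 + 0.7412 + 0.1944 + 0.0648 = 1.7001 ≈ 1.700

1.700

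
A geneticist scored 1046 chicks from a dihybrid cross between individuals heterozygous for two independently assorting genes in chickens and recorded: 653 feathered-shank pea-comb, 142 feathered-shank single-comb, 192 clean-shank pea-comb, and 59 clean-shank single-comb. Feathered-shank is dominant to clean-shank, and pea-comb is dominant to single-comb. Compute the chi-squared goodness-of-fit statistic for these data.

22.744

A dihybrid F₂ with independent assortment and complete dominance at both loci gives a 9:3:3:1 phenotypic ratio.
The 9:3:3:1 ratio has 16 parts, so with N = 1046 the expected counts are:
  feathered-shank pea-comb: 1046 × 9/16 = 588.375
  feathered-shank single-comb: 1046 × 3/16 = 196.125
  clean-shank pea-comb: 1046 × 3/16 = 196.125
  clean-shank single-comb: 1046 × 1/16 = 65.375
χ² = Σ (O − E)² / E
  feathered-shank pea-comb: (653 − 588.375)² / 588.375 = 7.0982
  feathered-shank single-comb: (142 − 196.125)² / 196.125 = 14.9370
  clean-shank pea-comb: (192 − 196.125)² / 196.125 = 0.0868
  clean-shank single-comb: (59 − 65.375)² / 65.375 = 0.6217
χ² = 7.0982 + 14.9370 + 0.0868 + 0.6217 = 22.7437 ≈ 22.744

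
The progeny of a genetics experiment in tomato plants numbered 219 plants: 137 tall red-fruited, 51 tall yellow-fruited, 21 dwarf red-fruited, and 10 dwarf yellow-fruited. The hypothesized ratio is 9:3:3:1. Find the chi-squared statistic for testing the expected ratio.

Expected counts for N = 219 under a 9:3:3:1 ratio (total parts = 16):
  tall red-fruited: 219 × 9/16 = 123.1875
  tall yellow-fruited: 219 × 3/16 = 41.0625
  dwarf red-fruited: 219 × 3/16 = 41.0625
  dwarf yellow-fruited: 219 × 1/16 = 13.6875
χ² = Σ (O − E)² / E
  tall red-fruited: (137 − 123.1875)² / 123.1875 = 1.5487
  tall yellow-fruited: (51 − 41.0625)² / 41.0625 = 2.4050
  dwarf red-fruited: (21 − 41.0625)² / 41.0625 = 9.8022
  dwarf yellow-fruited: (10 − 13.6875)² / 13.6875 = 0.9934
χ² = 1.5487 + 2.4050 + 9.8022 + 0.9934 = 14.7493 ≈ 14.749

14.749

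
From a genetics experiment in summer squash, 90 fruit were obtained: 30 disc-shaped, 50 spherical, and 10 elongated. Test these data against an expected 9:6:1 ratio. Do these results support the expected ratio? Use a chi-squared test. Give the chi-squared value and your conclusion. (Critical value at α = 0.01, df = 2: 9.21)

19.630; not consistent

Under the 9:6:1 hypothesis (Σ ratio = 16, N = 90):
  disc-shaped: 90 × 9/16 = 50.625
  spherical: 90 × 6/16 = 33.75
  elongated: 90 × 1/16 = 5.625
χ² = Σ (O − E)² / E
  disc-shaped: (30 − 50.625)² / 50.625 = 8.4028
  spherical: (50 − 33.75)² / 33.75 = 7.8241
  elongated: (10 − 5.625)² / 5.625 = 3.4028
χ² = 8.4028 + 7.8241 + 3.4028 = 19.6297 ≈ 19.630
Degrees of freedom = 3 − 1 = 2; critical value at α = 0.01 is 9.21.
Since 19.630 > 9.21, we reject the null hypothesis — the data do not fit the 9:6:1 ratio.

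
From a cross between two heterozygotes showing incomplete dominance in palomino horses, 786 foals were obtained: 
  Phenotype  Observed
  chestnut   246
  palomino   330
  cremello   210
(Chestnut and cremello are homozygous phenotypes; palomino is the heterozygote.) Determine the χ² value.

23.496

With incomplete dominance, a heterozygote × heterozygote cross gives a 1:2:1 phenotypic ratio.
Expected counts for N = 786 under a 1:2:1 ratio (total parts = 4):
  chestnut: 786 × 1/4 = 196.5
  palomino: 786 × 2/4 = 393
  cremello: 786 × 1/4 = 196.5
χ² = Σ (O − E)² / E
  chestnut: (246 − 196.5)² / 196.5 = 12.4695
  palomino: (330 − 393)² / 393 = 10.0992
  cremello: (210 − 196.5)² / 196.5 = 0.9275
χ² = 12.4695 + 10.0992 + 0.9275 = 23.4962 ≈ 23.496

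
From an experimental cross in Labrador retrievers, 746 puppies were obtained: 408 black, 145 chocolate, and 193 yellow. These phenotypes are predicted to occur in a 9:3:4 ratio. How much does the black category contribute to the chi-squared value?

Total ratio parts = 16. Expected numbers out of 746:
  black: 746 × 9/16 = 419.625
  chocolate: 746 × 3/16 = 139.875
  yellow: 746 × 4/16 = 186.5
Contribution of black: (408 − 419.625)² / 419.625 = 0.3221

0.322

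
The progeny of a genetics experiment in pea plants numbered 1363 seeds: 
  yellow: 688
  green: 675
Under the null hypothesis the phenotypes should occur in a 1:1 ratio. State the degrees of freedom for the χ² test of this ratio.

1

A goodness-of-fit test with 2 phenotype classes has df = 2 − 1 = 1.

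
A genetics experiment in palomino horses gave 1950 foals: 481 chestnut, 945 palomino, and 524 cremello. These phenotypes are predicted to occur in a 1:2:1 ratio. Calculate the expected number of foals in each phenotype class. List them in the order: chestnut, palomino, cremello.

The 1:2:1 ratio has 4 parts, so with N = 1950 the expected counts are:
  chestnut: 1950 × 1/4 = 487.5
  palomino: 1950 × 2/4 = 975
  cremello: 1950 × 1/4 = 487.5

487.5, 975, 487.5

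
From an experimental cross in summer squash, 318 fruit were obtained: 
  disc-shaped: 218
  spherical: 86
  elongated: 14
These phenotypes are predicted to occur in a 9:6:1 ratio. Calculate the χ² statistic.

19.565

Under the 9:6:1 hypothesis (Σ ratio = 16, N = 318):
  disc-shaped: 318 × 9/16 = 178.875
  spherical: 318 × 6/16 = 119.25
  elongated: 318 × 1/16 = 19.875
χ² = Σ (O − E)² / E
  disc-shaped: (218 − 178.875)² / 178.875 = 8.5577
  spherical: (86 − 119.25)² / 119.25 = 9.2710
  elongated: (14 − 19.875)² / 19.875 = 1.7366
χ² = 8.5577 + 9.2710 + 1.7366 = 19.5653 ≈ 19.565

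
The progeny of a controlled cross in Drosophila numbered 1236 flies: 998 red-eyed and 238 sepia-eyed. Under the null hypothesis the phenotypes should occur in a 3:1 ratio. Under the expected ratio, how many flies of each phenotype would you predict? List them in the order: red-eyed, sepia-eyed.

Expected counts for N = 1236 under a 3:1 ratio (total parts = 4):
  red-eyed: 1236 × 3/4 = 927
  sepia-eyed: 1236 × 1/4 = 309

927, 309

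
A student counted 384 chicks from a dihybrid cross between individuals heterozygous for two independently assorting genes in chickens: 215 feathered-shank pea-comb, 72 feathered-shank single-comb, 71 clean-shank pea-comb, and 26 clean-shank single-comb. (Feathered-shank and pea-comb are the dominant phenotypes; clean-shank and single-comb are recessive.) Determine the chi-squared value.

0.185

A dihybrid F₂ with independent assortment and complete dominance at both loci gives a 9:3:3:1 phenotypic ratio.
Under the 9:3:3:1 hypothesis (Σ ratio = 16, N = 384):
  feathered-shank pea-comb: 384 × 9/16 = 216
  feathered-shank single-comb: 384 × 3/16 = 72
  clean-shank pea-comb: 384 × 3/16 = 72
  clean-shank single-comb: 384 × 1/16 = 24
χ² = Σ (O − E)² / E
  feathered-shank pea-comb: (215 − 216)² / 216 = 0.0046
  feathered-shank single-comb: (72 − 72)² / 72 = 0.0000
  clean-shank pea-comb: (71 − 72)² / 72 = 0.0139
  clean-shank single-comb: (26 − 24)² / 24 = 0.1667
χ² = 0.0046 + 0.0000 + 0.0139 + 0.1667 = 0.1852 ≈ 0.185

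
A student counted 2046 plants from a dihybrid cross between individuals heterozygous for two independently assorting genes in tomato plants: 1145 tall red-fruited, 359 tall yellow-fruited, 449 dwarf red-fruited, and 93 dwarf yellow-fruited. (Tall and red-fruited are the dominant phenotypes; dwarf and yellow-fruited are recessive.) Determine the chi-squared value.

22.263

A dihybrid F₂ with independent assortment and complete dominance at both loci gives a 9:3:3:1 phenotypic ratio.
Total ratio parts = 16. Expected numbers out of 2046:
  tall red-fruited: 2046 × 9/16 = 1150.875
  tall yellow-fruited: 2046 × 3/16 = 383.625
  dwarf red-fruited: 2046 × 3/16 = 383.625
  dwarf yellow-fruited: 2046 × 1/16 = 127.875
χ² = Σ (O − E)² / E
  tall red-fruited: (1145 − 1150.875)² / 1150.875 = 0.0300
  tall yellow-fruited: (359 − 383.625)² / 383.625 = 1.5807
  dwarf red-fruited: (449 − 383.625)² / 383.625 = 11.1408
  dwarf yellow-fruited: (93 − 127.875)² / 127.875 = 9.5114
χ² = 0.0300 + 1.5807 + 11.1408 + 9.5114 = 22.2629 ≈ 22.263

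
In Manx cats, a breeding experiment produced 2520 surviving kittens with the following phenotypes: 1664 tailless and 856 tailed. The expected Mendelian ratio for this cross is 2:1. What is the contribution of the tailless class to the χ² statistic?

0.152

Total ratio parts = 3. Expected numbers out of 2520:
  tailless: 2520 × 2/3 = 1680
  tailed: 2520 × 1/3 = 840
Contribution of tailless: (1664 − 1680)² / 1680 = 0.1524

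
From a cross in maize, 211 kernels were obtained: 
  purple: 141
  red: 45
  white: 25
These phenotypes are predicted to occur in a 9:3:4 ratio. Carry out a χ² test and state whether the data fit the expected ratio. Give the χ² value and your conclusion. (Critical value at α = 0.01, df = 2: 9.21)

Total ratio parts = 16. Expected numbers out of 211:
  purple: 211 × 9/16 = 118.6875
  red: 211 × 3/16 = 39.5625
  white: 211 × 4/16 = 52.75
χ² = Σ (O − E)² / E
  purple: (141 − 118.6875)² / 118.6875 = 4.1946
  red: (45 − 39.5625)² / 39.5625 = 0.7473
  white: (25 − 52.75)² / 52.75 = 14.5983
χ² = 4.1946 + 0.7473 + 14.5983 = 19.5402 ≈ 19.540
Degrees of freedom = 3 − 1 = 2; critical value at α = 0.01 is 9.21.
Since 19.540 > 9.21, we reject the null hypothesis — the data do not fit the 9:3:4 ratio.

19.540; not consistent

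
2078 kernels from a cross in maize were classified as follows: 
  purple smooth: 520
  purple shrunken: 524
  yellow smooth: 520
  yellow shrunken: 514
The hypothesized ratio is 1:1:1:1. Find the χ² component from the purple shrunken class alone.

Expected counts for N = 2078 under a 1:1:1:1 ratio (total parts = 4):
  purple smooth: 2078 × 1/4 = 519.5
  purple shrunken: 2078 × 1/4 = 519.5
  yellow smooth: 2078 × 1/4 = 519.5
  yellow shrunken: 2078 × 1/4 = 519.5
Contribution of purple shrunken: (524 − 519.5)² / 519.5 = 0.0390

0.039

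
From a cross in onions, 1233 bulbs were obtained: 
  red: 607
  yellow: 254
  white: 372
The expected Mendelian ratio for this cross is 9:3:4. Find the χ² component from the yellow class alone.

Expected counts for N = 1233 under a 9:3:4 ratio (total parts = 16):
  red: 1233 × 9/16 = 693.5625
  yellow: 1233 × 3/16 = 231.1875
  white: 1233 × 4/16 = 308.25
Contribution of yellow: (254 − 231.1875)² / 231.1875 = 2.2510

2.251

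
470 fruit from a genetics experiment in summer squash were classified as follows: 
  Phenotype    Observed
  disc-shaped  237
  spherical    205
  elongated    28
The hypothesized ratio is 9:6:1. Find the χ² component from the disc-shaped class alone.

Total ratio parts = 16. Expected numbers out of 470:
  disc-shaped: 470 × 9/16 = 264.375
  spherical: 470 × 6/16 = 176.25
  elongated: 470 × 1/16 = 29.375
Contribution of disc-shaped: (237 − 264.375)² / 264.375 = 2.8346

2.835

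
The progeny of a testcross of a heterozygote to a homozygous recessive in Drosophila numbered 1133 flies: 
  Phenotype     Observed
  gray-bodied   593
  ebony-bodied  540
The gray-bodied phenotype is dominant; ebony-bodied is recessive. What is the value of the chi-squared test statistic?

A testcross of a heterozygote (Aa × aa) gives a 1:1 phenotypic ratio.
Total ratio parts = 2. Expected numbers out of 1133:
  gray-bodied: 1133 × 1/2 = 566.5
  ebony-bodied: 1133 × 1/2 = 566.5
χ² = Σ (O − E)² / E
  gray-bodied: (593 − 566.5)² / 566.5 = 1.2396
  ebony-bodied: (540 − 566.5)² / 566.5 = 1.2396
χ² = 1.2396 + 1.2396 = 2.4792 ≈ 2.479

2.479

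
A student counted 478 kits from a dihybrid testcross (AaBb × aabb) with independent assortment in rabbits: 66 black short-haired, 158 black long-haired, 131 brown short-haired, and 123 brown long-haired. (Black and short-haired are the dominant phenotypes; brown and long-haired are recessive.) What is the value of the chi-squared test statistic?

A dihybrid testcross with independent assortment gives a 1:1:1:1 ratio.
Total ratio parts = 4. Expected numbers out of 478:
  black short-haired: 478 × 1/4 = 119.5
  black long-haired: 478 × 1/4 = 119.5
  brown short-haired: 478 × 1/4 = 119.5
  brown long-haired: 478 × 1/4 = 119.5
χ² = Σ (O − E)² / E
  black short-haired: (66 − 119.5)² / 119.5 = 23.9519
  black long-haired: (158 − 119.5)² / 119.5 = 12.4038
  brown short-haired: (131 − 119.5)² / 119.5 = 1.1067
  brown long-haired: (123 − 119.5)² / 119.5 = 0.1025
χ² = 23.9519 + 12.4038 + 1.1067 + 0.1025 = 37.5649 ≈ 37.565

37.565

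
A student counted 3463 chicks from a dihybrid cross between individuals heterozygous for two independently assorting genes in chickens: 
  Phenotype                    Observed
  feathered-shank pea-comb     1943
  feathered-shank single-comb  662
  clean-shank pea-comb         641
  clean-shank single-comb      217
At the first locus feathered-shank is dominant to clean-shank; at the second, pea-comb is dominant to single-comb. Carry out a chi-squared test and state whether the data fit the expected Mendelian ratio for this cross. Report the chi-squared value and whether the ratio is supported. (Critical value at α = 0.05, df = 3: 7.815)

A dihybrid F₂ with independent assortment and complete dominance at both loci gives a 9:3:3:1 phenotypic ratio.
Under the 9:3:3:1 hypothesis (Σ ratio = 16, N = 3463):
  feathered-shank pea-comb: 3463 × 9/16 = 1947.9375
  feathered-shank single-comb: 3463 × 3/16 = 649.3125
  clean-shank pea-comb: 3463 × 3/16 = 649.3125
  clean-shank single-comb: 3463 × 1/16 = 216.4375
χ² = Σ (O − E)² / E
  feathered-shank pea-comb: (1943 − 1947.9375)² / 1947.9375 = 0.0125
  feathered-shank single-comb: (662 − 649.3125)² / 649.3125 = 0.2479
  clean-shank pea-comb: (641 − 649.3125)² / 649.3125 = 0.1064
  clean-shank single-comb: (217 − 216.4375)² / 216.4375 = 0.0015
χ² = 0.0125 + 0.2479 + 0.1064 + 0.0015 = 0.3683 ≈ 0.368
Degrees of freedom = 4 − 1 = 3; critical value at α = 0.05 is 7.815.
Since 0.368 < 7.815, we fail to reject the null hypothesis — the data are consistent with the 9:3:3:1 ratio.

0.368; consistent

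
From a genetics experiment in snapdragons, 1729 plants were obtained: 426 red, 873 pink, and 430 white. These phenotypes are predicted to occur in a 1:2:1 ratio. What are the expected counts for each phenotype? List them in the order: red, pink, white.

The 1:2:1 ratio has 4 parts, so with N = 1729 the expected counts are:
  red: 1729 × 1/4 = 432.25
  pink: 1729 × 2/4 = 864.5
  white: 1729 × 1/4 = 432.25

432.25, 864.5, 432.25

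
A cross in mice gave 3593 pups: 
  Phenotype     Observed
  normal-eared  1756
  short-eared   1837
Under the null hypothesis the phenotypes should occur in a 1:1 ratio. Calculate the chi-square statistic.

Total ratio parts = 2. Expected numbers out of 3593:
  normal-eared: 3593 × 1/2 = 1796.5
  short-eared: 3593 × 1/2 = 1796.5
χ² = Σ (O − E)² / E
  normal-eared: (1756 − 1796.5)² / 1796.5 = 0.9130
  short-eared: (1837 − 1796.5)² / 1796.5 = 0.9130
χ² = 0.9130 + 0.9130 = 1.826

1.826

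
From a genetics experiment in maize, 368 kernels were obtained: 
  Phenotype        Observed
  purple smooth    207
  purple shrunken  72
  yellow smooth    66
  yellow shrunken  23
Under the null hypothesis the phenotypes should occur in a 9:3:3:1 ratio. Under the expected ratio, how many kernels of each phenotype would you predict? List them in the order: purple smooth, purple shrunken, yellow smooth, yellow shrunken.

Total ratio parts = 16. Expected numbers out of 368:
  purple smooth: 368 × 9/16 = 207
  purple shrunken: 368 × 3/16 = 69
  yellow smooth: 368 × 3/16 = 69
  yellow shrunken: 368 × 1/16 = 23

207, 69, 69, 23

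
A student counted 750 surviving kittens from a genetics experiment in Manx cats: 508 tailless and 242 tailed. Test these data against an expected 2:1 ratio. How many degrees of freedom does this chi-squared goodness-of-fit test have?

1

A goodness-of-fit test with 2 phenotype classes has df = 2 − 1 = 1.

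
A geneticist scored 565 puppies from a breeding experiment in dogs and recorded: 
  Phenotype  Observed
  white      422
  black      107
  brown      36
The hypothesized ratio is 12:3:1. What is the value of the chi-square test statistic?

Total ratio parts = 16. Expected numbers out of 565:
  white: 565 × 12/16 = 423.75
  black: 565 × 3/16 = 105.9375
  brown: 565 × 1/16 = 35.3125
χ² = Σ (O − E)² / E
  white: (422 − 423.75)² / 423.75 = 0.0072
  black: (107 − 105.9375)² / 105.9375 = 0.0107
  brown: (36 − 35.3125)² / 35.3125 = 0.0134
χ² = 0.0072 + 0.0107 + 0.0134 = 0.0313 ≈ 0.031

0.031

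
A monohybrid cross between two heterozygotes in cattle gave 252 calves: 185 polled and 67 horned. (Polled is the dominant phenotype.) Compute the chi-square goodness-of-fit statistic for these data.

For a monohybrid cross between heterozygotes with complete dominance, the expected phenotypic ratio is 3:1.
The 3:1 ratio has 4 parts, so with N = 252 the expected counts are:
  polled: 252 × 3/4 = 189
  horned: 252 × 1/4 = 63
χ² = Σ (O − E)² / E
  polled: (185 − 189)² / 189 = 0.0847
  horned: (67 − 63)² / 63 = 0.2540
χ² = 0.0847 + 0.2540 = 0.3387 ≈ 0.339

0.339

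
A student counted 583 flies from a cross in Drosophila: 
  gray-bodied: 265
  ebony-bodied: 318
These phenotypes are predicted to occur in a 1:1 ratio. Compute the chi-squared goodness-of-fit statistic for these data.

4.818

The 1:1 ratio has 2 parts, so with N = 583 the expected counts are:
  gray-bodied: 583 × 1/2 = 291.5
  ebony-bodied: 583 × 1/2 = 291.5
χ² = Σ (O − E)² / E
  gray-bodied: (265 − 291.5)² / 291.5 = 2.4091
  ebony-bodied: (318 − 291.5)² / 291.5 = 2.4091
χ² = 2.4091 + 2.4091 = 4.8182 ≈ 4.818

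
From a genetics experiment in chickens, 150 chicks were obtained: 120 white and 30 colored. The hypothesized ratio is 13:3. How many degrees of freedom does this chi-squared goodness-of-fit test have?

1

A goodness-of-fit test with 2 phenotype classes has df = 2 − 1 = 1.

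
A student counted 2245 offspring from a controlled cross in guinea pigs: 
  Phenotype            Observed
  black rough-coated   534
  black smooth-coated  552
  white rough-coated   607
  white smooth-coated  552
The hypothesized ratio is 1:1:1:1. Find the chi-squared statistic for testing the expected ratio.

The 1:1:1:1 ratio has 4 parts, so with N = 2245 the expected counts are:
  black rough-coated: 2245 × 1/4 = 561.25
  black smooth-coated: 2245 × 1/4 = 561.25
  white rough-coated: 2245 × 1/4 = 561.25
  white smooth-coated: 2245 × 1/4 = 561.25
χ² = Σ (O − E)² / E
  black rough-coated: (534 − 561.25)² / 561.25 = 1.3231
  black smooth-coated: (552 − 561.25)² / 561.25 = 0.1524
  white rough-coated: (607 − 561.25)² / 561.25 = 3.7293
  white smooth-coated: (552 − 561.25)² / 561.25 = 0.1524
χ² = 1.3231 + 0.1524 + 3.7293 + 0.1524 = 5.3572 ≈ 5.357

5.357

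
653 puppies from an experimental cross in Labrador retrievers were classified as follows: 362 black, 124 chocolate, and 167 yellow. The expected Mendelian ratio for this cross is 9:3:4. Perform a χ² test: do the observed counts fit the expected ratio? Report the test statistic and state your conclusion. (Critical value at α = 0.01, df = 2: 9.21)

0.183; consistent

Expected counts for N = 653 under a 9:3:4 ratio (total parts = 16):
  black: 653 × 9/16 = 367.3125
  chocolate: 653 × 3/16 = 122.4375
  yellow: 653 × 4/16 = 163.25
χ² = Σ (O − E)² / E
  black: (362 − 367.3125)² / 367.3125 = 0.0768
  chocolate: (124 − 122.4375)² / 122.4375 = 0.0199
  yellow: (167 − 163.25)² / 163.25 = 0.0861
χ² = 0.0768 + 0.0199 + 0.0861 = 0.1828 ≈ 0.183
Degrees of freedom = 3 − 1 = 2; critical value at α = 0.01 is 9.21.
Since 0.183 < 9.21, we fail to reject the null hypothesis — the data are consistent with the 9:3:4 ratio.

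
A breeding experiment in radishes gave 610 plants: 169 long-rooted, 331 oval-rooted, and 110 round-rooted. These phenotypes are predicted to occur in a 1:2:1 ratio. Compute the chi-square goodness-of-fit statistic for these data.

Total ratio parts = 4. Expected numbers out of 610:
  long-rooted: 610 × 1/4 = 152.5
  oval-rooted: 610 × 2/4 = 305
  round-rooted: 610 × 1/4 = 152.5
χ² = Σ (O − E)² / E
  long-rooted: (169 − 152.5)² / 152.5 = 1.7852
  oval-rooted: (331 − 305)² / 305 = 2.2164
  round-rooted: (110 − 152.5)² / 152.5 = 11.8443
χ² = 1.7852 + 2.2164 + 11.8443 = 15.8459 ≈ 15.846

15.846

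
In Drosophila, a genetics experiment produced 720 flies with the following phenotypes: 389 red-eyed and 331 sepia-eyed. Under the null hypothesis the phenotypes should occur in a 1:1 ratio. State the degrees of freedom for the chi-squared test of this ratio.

A goodness-of-fit test with 2 phenotype classes has df = 2 − 1 = 1.

1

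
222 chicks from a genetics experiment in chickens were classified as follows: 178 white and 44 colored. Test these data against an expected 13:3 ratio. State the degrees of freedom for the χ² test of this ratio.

A goodness-of-fit test with 2 phenotype classes has df = 2 − 1 = 1.

1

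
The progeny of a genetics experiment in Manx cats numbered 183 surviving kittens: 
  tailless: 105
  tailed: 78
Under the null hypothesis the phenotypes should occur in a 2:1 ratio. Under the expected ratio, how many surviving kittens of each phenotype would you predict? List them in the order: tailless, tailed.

122, 61

Under the 2:1 hypothesis (Σ ratio = 3, N = 183):
  tailless: 183 × 2/3 = 122
  tailed: 183 × 1/3 = 61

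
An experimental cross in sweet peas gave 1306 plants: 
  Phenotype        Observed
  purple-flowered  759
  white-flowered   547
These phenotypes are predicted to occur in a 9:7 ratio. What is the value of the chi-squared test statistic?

Expected counts for N = 1306 under a 9:7 ratio (total parts = 16):
  purple-flowered: 1306 × 9/16 = 734.625
  white-flowered: 1306 × 7/16 = 571.375
χ² = Σ (O − E)² / E
  purple-flowered: (759 − 734.625)² / 734.625 = 0.8088
  white-flowered: (547 − 571.375)² / 571.375 = 1.0398
χ² = 0.8088 + 1.0398 = 1.8486 ≈ 1.849

1.849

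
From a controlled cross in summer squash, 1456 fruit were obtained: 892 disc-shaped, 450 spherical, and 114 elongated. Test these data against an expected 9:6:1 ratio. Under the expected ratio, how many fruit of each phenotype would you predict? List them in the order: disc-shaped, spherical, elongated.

Under the 9:6:1 hypothesis (Σ ratio = 16, N = 1456):
  disc-shaped: 1456 × 9/16 = 819
  spherical: 1456 × 6/16 = 546
  elongated: 1456 × 1/16 = 91

819, 546, 91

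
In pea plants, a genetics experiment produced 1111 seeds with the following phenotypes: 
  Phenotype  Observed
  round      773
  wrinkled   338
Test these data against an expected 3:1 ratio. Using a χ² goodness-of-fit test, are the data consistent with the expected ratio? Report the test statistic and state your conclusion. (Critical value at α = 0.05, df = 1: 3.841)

Total ratio parts = 4. Expected numbers out of 1111:
  round: 1111 × 3/4 = 833.25
  wrinkled: 1111 × 1/4 = 277.75
χ² = Σ (O − E)² / E
  round: (773 − 833.25)² / 833.25 = 4.3565
  wrinkled: (338 − 277.75)² / 277.75 = 13.0695
χ² = 4.3565 + 13.0695 = 17.426
Degrees of freedom = 2 − 1 = 1; critical value at α = 0.05 is 3.841.
Since 17.426 > 3.841, we reject the null hypothesis — the data do not fit the 3:1 ratio.

17.426; not consistent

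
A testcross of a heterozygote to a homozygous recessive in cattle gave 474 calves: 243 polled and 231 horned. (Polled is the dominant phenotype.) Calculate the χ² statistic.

0.304

A testcross of a heterozygote (Aa × aa) gives a 1:1 phenotypic ratio.
Total ratio parts = 2. Expected numbers out of 474:
  polled: 474 × 1/2 = 237
  horned: 474 × 1/2 = 237
χ² = Σ (O − E)² / E
  polled: (243 − 237)² / 237 = 0.1519
  horned: (231 − 237)² / 237 = 0.1519
χ² = 0.1519 + 0.1519 = 0.3038 ≈ 0.304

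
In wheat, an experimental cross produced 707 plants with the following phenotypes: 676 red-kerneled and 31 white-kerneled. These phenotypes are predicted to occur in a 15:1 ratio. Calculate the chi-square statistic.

4.198

The 15:1 ratio has 16 parts, so with N = 707 the expected counts are:
  red-kerneled: 707 × 15/16 = 662.8125
  white-kerneled: 707 × 1/16 = 44.1875
χ² = Σ (O − E)² / E
  red-kerneled: (676 − 662.8125)² / 662.8125 = 0.2624
  white-kerneled: (31 − 44.1875)² / 44.1875 = 3.9357
χ² = 0.2624 + 3.9357 = 4.1981 ≈ 4.198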